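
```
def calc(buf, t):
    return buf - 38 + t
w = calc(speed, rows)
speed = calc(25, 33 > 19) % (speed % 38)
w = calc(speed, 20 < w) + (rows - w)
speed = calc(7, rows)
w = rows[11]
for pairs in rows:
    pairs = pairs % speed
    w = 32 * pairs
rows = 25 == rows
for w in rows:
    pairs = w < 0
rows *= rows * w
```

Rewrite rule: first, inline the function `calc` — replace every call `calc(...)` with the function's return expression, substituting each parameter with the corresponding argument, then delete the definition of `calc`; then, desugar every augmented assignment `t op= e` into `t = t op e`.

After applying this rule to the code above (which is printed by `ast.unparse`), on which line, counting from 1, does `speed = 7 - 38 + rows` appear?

Transformed code:
w = speed - 38 + rows
speed = (25 - 38 + (33 > 19)) % (speed % 38)
w = speed - 38 + (20 < w) + (rows - w)
speed = 7 - 38 + rows
w = rows[11]
for pairs in rows:
    pairs = pairs % speed
    w = 32 * pairs
rows = 25 == rows
for w in rows:
    pairs = w < 0
rows = rows * (rows * w)

4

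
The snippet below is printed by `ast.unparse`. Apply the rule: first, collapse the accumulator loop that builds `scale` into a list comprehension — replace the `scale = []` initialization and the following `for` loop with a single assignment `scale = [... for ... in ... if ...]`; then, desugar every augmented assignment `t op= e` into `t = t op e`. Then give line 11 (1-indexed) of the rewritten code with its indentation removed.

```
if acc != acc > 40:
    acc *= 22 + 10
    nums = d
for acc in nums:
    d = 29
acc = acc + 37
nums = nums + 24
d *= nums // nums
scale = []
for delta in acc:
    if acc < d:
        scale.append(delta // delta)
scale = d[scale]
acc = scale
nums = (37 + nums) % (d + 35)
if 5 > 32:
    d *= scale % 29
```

acc = scale

Transformed code:
if acc != acc > 40:
    acc = acc * (22 + 10)
    nums = d
for acc in nums:
    d = 29
acc = acc + 37
nums = nums + 24
d = d * (nums // nums)
scale = [delta // delta for delta in acc if acc < d]
scale = d[scale]
acc = scale
nums = (37 + nums) % (d + 35)
if 5 > 32:
    d = d * (scale % 29)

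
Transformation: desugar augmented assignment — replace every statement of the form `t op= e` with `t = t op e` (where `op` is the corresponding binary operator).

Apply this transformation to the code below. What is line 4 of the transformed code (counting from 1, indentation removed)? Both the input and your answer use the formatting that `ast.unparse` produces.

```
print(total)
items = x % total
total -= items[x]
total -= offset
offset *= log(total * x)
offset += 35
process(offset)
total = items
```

Transformed code:
print(total)
items = x % total
total = total - items[x]
total = total - offset
offset = offset * log(total * x)
offset = offset + 35
process(offset)
total = items

total = total - offset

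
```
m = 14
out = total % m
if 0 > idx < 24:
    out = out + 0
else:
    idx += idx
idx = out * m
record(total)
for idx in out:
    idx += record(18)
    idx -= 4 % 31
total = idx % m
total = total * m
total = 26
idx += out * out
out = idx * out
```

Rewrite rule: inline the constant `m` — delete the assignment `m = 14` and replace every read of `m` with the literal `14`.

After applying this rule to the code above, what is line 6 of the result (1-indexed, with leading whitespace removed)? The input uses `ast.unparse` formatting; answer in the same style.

idx = out * 14

Transformed code:
out = total % 14
if 0 > idx < 24:
    out = out + 0
else:
    idx += idx
idx = out * 14
record(total)
for idx in out:
    idx += record(18)
    idx -= 4 % 31
total = idx % 14
total = total * 14
total = 26
idx += out * out
out = idx * out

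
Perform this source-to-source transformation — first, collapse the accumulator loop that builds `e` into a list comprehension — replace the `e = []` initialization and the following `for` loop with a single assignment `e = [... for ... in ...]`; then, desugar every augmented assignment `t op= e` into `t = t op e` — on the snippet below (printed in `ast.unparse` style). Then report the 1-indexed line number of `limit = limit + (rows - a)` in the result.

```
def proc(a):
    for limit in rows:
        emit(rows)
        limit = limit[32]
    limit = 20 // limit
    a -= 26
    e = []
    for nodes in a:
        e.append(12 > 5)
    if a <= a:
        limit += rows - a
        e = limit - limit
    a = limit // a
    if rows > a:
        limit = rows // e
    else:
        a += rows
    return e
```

Transformed code:
def proc(a):
    for limit in rows:
        emit(rows)
        limit = limit[32]
    limit = 20 // limit
    a = a - 26
    e = [12 > 5 for nodes in a]
    if a <= a:
        limit = limit + (rows - a)
        e = limit - limit
    a = limit // a
    if rows > a:
        limit = rows // e
    else:
        a = a + rows
    return e

9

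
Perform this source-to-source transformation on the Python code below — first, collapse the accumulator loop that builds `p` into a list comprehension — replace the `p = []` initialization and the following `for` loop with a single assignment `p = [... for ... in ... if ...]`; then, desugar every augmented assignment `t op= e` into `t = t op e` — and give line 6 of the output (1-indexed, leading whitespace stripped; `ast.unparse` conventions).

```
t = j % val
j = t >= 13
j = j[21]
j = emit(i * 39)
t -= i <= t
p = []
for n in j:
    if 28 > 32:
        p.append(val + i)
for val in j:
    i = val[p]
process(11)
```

p = [val + i for n in j if 28 > 32]

Transformed code:
t = j % val
j = t >= 13
j = j[21]
j = emit(i * 39)
t = t - (i <= t)
p = [val + i for n in j if 28 > 32]
for val in j:
    i = val[p]
process(11)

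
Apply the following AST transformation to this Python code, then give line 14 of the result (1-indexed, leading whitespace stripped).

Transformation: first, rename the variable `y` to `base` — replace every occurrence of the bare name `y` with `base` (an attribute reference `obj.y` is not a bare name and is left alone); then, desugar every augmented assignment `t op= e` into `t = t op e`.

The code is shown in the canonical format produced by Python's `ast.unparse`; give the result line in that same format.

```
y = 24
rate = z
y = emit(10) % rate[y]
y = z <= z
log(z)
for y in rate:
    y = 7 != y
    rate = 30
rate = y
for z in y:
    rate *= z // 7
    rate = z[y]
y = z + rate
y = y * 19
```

base = base * 19

Transformed code:
base = 24
rate = z
base = emit(10) % rate[base]
base = z <= z
log(z)
for base in rate:
    base = 7 != base
    rate = 30
rate = base
for z in base:
    rate = rate * (z // 7)
    rate = z[base]
base = z + rate
base = base * 19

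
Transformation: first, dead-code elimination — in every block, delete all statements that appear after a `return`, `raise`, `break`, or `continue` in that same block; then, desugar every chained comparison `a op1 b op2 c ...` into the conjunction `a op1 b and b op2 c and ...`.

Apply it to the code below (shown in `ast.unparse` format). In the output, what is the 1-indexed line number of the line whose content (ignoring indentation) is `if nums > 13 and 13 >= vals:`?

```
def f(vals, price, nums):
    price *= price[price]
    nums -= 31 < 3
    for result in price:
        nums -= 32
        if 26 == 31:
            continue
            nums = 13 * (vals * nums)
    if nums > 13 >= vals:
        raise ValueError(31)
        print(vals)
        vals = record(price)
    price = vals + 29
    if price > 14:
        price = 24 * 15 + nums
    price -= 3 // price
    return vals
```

8

Transformed code:
def f(vals, price, nums):
    price *= price[price]
    nums -= 31 < 3
    for result in price:
        nums -= 32
        if 26 == 31:
            continue
    if nums > 13 and 13 >= vals:
        raise ValueError(31)
    price = vals + 29
    if price > 14:
        price = 24 * 15 + nums
    price -= 3 // price
    return vals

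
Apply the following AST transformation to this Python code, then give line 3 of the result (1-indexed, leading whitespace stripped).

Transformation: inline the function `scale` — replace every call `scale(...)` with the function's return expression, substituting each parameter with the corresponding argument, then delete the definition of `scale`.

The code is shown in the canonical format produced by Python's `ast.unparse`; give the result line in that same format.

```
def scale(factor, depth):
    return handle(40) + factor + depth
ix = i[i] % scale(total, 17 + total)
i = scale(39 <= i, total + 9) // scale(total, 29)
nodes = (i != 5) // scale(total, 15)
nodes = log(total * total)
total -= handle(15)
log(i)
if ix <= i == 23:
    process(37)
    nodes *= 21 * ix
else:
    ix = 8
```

nodes = (i != 5) // (handle(40) + total + 15)

Transformed code:
ix = i[i] % (handle(40) + total + (17 + total))
i = (handle(40) + (39 <= i) + (total + 9)) // (handle(40) + total + 29)
nodes = (i != 5) // (handle(40) + total + 15)
nodes = log(total * total)
total -= handle(15)
log(i)
if ix <= i == 23:
    process(37)
    nodes *= 21 * ix
else:
    ix = 8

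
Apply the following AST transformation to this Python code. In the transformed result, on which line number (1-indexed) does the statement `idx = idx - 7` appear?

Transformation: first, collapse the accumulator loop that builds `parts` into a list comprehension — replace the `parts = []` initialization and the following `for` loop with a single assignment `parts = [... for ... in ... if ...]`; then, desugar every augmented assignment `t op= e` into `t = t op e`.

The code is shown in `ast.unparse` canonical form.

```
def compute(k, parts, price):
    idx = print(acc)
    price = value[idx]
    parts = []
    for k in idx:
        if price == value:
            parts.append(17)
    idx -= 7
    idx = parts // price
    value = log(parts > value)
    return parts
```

Transformed code:
def compute(k, parts, price):
    idx = print(acc)
    price = value[idx]
    parts = [17 for k in idx if price == value]
    idx = idx - 7
    idx = parts // price
    value = log(parts > value)
    return parts

5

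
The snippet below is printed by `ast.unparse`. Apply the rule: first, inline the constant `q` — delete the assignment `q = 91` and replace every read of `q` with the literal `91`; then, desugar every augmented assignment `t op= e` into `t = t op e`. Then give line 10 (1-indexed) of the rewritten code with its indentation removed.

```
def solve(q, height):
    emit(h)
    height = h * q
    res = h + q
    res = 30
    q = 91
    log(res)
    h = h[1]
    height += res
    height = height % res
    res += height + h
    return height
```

res = res + (height + h)

Transformed code:
def solve(q, height):
    emit(h)
    height = h * 91
    res = h + 91
    res = 30
    log(res)
    h = h[1]
    height = height + res
    height = height % res
    res = res + (height + h)
    return height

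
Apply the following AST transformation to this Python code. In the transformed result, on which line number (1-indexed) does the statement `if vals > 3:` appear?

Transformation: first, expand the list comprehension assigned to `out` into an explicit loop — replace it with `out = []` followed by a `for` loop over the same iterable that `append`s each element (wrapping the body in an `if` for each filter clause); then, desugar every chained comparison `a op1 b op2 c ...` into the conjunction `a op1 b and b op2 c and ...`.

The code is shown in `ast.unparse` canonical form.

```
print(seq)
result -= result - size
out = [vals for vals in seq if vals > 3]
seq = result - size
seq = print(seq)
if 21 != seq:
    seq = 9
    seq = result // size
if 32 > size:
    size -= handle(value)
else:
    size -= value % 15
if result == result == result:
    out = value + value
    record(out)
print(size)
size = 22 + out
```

5

Transformed code:
print(seq)
result -= result - size
out = []
for vals in seq:
    if vals > 3:
        out.append(vals)
seq = result - size
seq = print(seq)
if 21 != seq:
    seq = 9
    seq = result // size
if 32 > size:
    size -= handle(value)
else:
    size -= value % 15
if result == result and result == result:
    out = value + value
    record(out)
print(size)
size = 22 + out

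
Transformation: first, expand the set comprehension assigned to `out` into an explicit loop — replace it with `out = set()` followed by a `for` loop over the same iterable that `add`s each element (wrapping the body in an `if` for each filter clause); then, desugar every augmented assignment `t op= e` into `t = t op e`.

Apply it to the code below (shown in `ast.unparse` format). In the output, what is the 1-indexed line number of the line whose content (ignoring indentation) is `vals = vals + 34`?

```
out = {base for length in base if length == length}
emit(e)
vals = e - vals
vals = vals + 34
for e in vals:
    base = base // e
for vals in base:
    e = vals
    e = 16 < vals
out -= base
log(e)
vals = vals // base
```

7

Transformed code:
out = set()
for length in base:
    if length == length:
        out.add(base)
emit(e)
vals = e - vals
vals = vals + 34
for e in vals:
    base = base // e
for vals in base:
    e = vals
    e = 16 < vals
out = out - base
log(e)
vals = vals // base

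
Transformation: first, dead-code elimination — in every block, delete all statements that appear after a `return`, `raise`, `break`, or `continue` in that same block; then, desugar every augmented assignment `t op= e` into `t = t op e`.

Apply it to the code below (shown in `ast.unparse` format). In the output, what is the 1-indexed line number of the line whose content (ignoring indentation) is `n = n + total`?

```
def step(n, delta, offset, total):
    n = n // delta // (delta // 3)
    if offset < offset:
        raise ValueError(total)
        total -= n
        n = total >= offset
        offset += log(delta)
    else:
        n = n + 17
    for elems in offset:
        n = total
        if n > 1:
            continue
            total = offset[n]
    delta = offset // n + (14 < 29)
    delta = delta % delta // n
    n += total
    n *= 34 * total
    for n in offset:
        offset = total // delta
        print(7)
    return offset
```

Transformed code:
def step(n, delta, offset, total):
    n = n // delta // (delta // 3)
    if offset < offset:
        raise ValueError(total)
    else:
        n = n + 17
    for elems in offset:
        n = total
        if n > 1:
            continue
    delta = offset // n + (14 < 29)
    delta = delta % delta // n
    n = n + total
    n = n * (34 * total)
    for n in offset:
        offset = total // delta
        print(7)
    return offset

13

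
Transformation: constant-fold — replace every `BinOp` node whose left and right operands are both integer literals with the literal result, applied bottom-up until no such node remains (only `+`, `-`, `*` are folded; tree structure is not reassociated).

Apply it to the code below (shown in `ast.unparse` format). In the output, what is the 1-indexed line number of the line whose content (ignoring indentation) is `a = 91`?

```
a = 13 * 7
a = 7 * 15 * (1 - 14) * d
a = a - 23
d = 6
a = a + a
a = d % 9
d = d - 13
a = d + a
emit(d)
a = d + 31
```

Transformed code:
a = 91
a = -1365 * d
a = a - 23
d = 6
a = a + a
a = d % 9
d = d - 13
a = d + a
emit(d)
a = d + 31

1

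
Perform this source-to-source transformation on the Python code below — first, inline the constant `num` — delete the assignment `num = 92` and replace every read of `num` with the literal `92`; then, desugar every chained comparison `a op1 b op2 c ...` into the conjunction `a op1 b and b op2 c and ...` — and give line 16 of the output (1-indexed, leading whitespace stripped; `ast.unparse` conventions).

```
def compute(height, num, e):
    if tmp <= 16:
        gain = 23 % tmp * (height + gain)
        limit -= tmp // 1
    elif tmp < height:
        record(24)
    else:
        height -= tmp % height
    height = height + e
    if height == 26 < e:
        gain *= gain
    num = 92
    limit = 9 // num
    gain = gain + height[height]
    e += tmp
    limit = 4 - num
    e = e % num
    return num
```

Transformed code:
def compute(height, num, e):
    if tmp <= 16:
        gain = 23 % tmp * (height + gain)
        limit -= tmp // 1
    elif tmp < height:
        record(24)
    else:
        height -= tmp % height
    height = height + e
    if height == 26 and 26 < e:
        gain *= gain
    limit = 9 // 92
    gain = gain + height[height]
    e += tmp
    limit = 4 - 92
    e = e % 92
    return 92

e = e % 92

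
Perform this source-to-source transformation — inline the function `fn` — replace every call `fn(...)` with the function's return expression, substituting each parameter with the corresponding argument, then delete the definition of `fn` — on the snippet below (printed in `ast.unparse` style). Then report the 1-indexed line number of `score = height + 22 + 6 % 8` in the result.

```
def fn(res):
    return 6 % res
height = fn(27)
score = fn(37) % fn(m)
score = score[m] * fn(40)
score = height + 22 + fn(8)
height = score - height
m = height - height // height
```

4

Transformed code:
height = 6 % 27
score = 6 % 37 % (6 % m)
score = score[m] * (6 % 40)
score = height + 22 + 6 % 8
height = score - height
m = height - height // height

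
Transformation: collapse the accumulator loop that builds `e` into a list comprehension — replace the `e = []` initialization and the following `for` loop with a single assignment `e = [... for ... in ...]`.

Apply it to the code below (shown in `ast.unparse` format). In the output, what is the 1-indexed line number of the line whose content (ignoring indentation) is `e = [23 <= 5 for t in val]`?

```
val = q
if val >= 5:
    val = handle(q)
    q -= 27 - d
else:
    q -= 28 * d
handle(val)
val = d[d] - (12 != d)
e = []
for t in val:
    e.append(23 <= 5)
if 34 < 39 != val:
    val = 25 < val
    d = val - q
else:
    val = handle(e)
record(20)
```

Transformed code:
val = q
if val >= 5:
    val = handle(q)
    q -= 27 - d
else:
    q -= 28 * d
handle(val)
val = d[d] - (12 != d)
e = [23 <= 5 for t in val]
if 34 < 39 != val:
    val = 25 < val
    d = val - q
else:
    val = handle(e)
record(20)

9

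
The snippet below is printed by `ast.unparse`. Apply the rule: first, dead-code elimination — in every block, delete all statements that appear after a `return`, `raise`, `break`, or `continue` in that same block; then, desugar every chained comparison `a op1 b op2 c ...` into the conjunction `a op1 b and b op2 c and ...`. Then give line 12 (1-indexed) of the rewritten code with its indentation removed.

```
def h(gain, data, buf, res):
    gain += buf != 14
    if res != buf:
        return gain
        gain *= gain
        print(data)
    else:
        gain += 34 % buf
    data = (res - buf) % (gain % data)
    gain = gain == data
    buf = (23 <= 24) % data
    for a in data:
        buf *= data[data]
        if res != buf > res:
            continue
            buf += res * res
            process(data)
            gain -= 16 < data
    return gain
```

Transformed code:
def h(gain, data, buf, res):
    gain += buf != 14
    if res != buf:
        return gain
    else:
        gain += 34 % buf
    data = (res - buf) % (gain % data)
    gain = gain == data
    buf = (23 <= 24) % data
    for a in data:
        buf *= data[data]
        if res != buf and buf > res:
            continue
    return gain

if res != buf and buf > res:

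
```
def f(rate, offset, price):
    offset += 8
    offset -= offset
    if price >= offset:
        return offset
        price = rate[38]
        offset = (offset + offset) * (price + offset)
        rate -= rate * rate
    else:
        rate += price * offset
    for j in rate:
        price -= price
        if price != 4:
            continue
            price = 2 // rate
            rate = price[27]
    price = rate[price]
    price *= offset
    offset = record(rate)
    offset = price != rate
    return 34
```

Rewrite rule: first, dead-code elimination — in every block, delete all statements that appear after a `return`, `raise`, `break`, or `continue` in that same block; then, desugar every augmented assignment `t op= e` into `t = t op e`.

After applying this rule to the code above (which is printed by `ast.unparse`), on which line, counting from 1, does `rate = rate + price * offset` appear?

Transformed code:
def f(rate, offset, price):
    offset = offset + 8
    offset = offset - offset
    if price >= offset:
        return offset
    else:
        rate = rate + price * offset
    for j in rate:
        price = price - price
        if price != 4:
            continue
    price = rate[price]
    price = price * offset
    offset = record(rate)
    offset = price != rate
    return 34

7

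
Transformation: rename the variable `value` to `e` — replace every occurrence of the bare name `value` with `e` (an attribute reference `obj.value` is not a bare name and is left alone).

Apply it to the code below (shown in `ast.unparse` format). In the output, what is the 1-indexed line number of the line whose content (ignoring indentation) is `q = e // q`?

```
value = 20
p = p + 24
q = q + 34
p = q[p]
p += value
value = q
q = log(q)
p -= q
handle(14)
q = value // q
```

Transformed code:
e = 20
p = p + 24
q = q + 34
p = q[p]
p += e
e = q
q = log(q)
p -= q
handle(14)
q = e // q

10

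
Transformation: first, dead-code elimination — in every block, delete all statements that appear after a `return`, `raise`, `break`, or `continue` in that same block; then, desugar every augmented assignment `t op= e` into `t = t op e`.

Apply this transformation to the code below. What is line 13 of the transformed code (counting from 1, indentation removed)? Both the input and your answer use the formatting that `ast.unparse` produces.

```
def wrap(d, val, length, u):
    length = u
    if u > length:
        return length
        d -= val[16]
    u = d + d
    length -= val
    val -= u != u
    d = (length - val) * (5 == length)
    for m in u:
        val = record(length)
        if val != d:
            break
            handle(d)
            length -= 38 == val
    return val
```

return val

Transformed code:
def wrap(d, val, length, u):
    length = u
    if u > length:
        return length
    u = d + d
    length = length - val
    val = val - (u != u)
    d = (length - val) * (5 == length)
    for m in u:
        val = record(length)
        if val != d:
            break
    return val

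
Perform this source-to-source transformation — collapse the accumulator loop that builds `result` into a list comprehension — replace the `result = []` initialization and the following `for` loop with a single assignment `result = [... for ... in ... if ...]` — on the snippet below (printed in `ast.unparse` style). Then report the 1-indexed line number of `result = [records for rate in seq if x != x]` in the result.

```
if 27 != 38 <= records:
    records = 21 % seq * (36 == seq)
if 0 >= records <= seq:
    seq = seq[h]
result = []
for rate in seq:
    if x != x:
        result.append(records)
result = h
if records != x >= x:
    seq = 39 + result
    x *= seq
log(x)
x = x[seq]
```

Transformed code:
if 27 != 38 <= records:
    records = 21 % seq * (36 == seq)
if 0 >= records <= seq:
    seq = seq[h]
result = [records for rate in seq if x != x]
result = h
if records != x >= x:
    seq = 39 + result
    x *= seq
log(x)
x = x[seq]

5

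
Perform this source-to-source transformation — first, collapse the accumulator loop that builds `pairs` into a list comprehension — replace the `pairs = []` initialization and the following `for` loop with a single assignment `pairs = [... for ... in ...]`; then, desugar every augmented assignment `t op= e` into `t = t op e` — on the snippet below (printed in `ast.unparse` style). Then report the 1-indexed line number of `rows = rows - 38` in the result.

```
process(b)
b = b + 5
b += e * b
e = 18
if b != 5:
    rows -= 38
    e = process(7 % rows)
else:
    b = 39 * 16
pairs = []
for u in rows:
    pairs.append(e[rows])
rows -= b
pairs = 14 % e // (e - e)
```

6

Transformed code:
process(b)
b = b + 5
b = b + e * b
e = 18
if b != 5:
    rows = rows - 38
    e = process(7 % rows)
else:
    b = 39 * 16
pairs = [e[rows] for u in rows]
rows = rows - b
pairs = 14 % e // (e - e)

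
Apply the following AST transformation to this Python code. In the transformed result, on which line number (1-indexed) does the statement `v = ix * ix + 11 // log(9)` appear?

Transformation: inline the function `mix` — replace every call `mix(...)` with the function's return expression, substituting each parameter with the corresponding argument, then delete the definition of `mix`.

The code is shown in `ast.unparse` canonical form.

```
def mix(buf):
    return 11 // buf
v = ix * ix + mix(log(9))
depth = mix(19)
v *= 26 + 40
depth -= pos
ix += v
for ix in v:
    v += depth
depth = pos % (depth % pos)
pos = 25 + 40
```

1

Transformed code:
v = ix * ix + 11 // log(9)
depth = 11 // 19
v *= 26 + 40
depth -= pos
ix += v
for ix in v:
    v += depth
depth = pos % (depth % pos)
pos = 25 + 40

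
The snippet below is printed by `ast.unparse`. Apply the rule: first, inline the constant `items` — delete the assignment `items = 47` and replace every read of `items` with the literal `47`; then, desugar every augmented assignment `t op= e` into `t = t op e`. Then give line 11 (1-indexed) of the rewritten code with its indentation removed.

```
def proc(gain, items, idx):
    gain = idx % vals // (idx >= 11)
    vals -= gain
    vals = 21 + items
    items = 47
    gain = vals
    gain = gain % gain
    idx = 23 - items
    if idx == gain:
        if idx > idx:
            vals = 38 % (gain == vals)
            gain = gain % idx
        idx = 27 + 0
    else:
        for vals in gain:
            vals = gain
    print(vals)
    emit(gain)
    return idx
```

Transformed code:
def proc(gain, items, idx):
    gain = idx % vals // (idx >= 11)
    vals = vals - gain
    vals = 21 + 47
    gain = vals
    gain = gain % gain
    idx = 23 - 47
    if idx == gain:
        if idx > idx:
            vals = 38 % (gain == vals)
            gain = gain % idx
        idx = 27 + 0
    else:
        for vals in gain:
            vals = gain
    print(vals)
    emit(gain)
    return idx

gain = gain % idx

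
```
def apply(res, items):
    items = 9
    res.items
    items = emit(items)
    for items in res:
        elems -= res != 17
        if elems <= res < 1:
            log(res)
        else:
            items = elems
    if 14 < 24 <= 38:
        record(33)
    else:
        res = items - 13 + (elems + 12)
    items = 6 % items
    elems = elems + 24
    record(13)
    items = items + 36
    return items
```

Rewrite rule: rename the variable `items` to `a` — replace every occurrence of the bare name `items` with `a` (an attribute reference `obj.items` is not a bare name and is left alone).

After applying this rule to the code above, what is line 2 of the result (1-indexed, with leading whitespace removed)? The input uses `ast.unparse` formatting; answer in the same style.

a = 9

Transformed code:
def apply(res, a):
    a = 9
    res.items
    a = emit(a)
    for a in res:
        elems -= res != 17
        if elems <= res < 1:
            log(res)
        else:
            a = elems
    if 14 < 24 <= 38:
        record(33)
    else:
        res = a - 13 + (elems + 12)
    a = 6 % a
    elems = elems + 24
    record(13)
    a = a + 36
    return a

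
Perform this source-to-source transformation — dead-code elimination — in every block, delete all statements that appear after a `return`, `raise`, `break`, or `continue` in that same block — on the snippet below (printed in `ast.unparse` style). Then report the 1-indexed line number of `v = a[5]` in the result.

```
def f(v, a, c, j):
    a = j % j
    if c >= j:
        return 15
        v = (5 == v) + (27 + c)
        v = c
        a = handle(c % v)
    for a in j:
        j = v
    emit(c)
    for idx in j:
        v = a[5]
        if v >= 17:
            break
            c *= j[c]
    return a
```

Transformed code:
def f(v, a, c, j):
    a = j % j
    if c >= j:
        return 15
    for a in j:
        j = v
    emit(c)
    for idx in j:
        v = a[5]
        if v >= 17:
            break
    return a

9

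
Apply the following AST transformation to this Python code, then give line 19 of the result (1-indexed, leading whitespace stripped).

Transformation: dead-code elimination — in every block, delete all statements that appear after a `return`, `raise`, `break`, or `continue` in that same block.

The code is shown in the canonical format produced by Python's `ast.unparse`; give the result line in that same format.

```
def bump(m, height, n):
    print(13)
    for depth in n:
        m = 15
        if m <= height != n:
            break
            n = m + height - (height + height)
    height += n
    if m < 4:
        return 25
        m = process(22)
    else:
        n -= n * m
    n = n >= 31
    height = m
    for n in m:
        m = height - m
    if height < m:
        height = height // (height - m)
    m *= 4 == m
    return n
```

Transformed code:
def bump(m, height, n):
    print(13)
    for depth in n:
        m = 15
        if m <= height != n:
            break
    height += n
    if m < 4:
        return 25
    else:
        n -= n * m
    n = n >= 31
    height = m
    for n in m:
        m = height - m
    if height < m:
        height = height // (height - m)
    m *= 4 == m
    return n

return n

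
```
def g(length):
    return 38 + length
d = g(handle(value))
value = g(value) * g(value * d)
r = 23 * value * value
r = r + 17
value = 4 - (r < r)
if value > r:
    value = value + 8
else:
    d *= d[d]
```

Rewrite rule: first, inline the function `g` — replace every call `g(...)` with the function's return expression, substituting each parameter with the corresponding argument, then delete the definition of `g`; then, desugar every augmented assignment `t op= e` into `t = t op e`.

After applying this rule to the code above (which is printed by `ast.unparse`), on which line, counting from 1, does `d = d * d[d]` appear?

9

Transformed code:
d = 38 + handle(value)
value = (38 + value) * (38 + value * d)
r = 23 * value * value
r = r + 17
value = 4 - (r < r)
if value > r:
    value = value + 8
else:
    d = d * d[d]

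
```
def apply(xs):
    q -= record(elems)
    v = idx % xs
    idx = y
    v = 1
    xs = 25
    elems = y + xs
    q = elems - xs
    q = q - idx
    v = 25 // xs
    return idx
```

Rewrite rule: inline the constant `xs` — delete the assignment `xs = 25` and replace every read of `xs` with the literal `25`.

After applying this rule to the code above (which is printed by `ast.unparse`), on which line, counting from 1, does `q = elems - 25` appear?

7

Transformed code:
def apply(xs):
    q -= record(elems)
    v = idx % 25
    idx = y
    v = 1
    elems = y + 25
    q = elems - 25
    q = q - idx
    v = 25 // 25
    return idx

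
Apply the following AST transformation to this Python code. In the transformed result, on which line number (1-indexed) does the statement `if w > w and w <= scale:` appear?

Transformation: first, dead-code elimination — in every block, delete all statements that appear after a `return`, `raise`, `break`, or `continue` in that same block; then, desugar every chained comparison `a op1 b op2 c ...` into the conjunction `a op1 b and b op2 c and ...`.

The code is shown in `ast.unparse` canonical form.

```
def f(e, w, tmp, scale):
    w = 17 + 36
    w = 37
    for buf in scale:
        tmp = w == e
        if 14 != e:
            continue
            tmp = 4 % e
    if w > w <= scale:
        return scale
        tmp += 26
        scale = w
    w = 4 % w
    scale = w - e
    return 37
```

8

Transformed code:
def f(e, w, tmp, scale):
    w = 17 + 36
    w = 37
    for buf in scale:
        tmp = w == e
        if 14 != e:
            continue
    if w > w and w <= scale:
        return scale
    w = 4 % w
    scale = w - e
    return 37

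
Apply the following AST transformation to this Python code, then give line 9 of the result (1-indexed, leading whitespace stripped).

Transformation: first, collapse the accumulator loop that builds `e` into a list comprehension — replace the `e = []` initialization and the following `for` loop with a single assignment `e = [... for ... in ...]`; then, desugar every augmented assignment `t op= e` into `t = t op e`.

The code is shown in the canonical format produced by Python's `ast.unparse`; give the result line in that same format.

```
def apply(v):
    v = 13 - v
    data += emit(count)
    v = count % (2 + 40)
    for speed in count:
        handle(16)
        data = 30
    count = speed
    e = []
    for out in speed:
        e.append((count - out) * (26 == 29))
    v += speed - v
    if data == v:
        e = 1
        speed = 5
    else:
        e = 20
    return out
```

Transformed code:
def apply(v):
    v = 13 - v
    data = data + emit(count)
    v = count % (2 + 40)
    for speed in count:
        handle(16)
        data = 30
    count = speed
    e = [(count - out) * (26 == 29) for out in speed]
    v = v + (speed - v)
    if data == v:
        e = 1
        speed = 5
    else:
        e = 20
    return out

e = [(count - out) * (26 == 29) for out in speed]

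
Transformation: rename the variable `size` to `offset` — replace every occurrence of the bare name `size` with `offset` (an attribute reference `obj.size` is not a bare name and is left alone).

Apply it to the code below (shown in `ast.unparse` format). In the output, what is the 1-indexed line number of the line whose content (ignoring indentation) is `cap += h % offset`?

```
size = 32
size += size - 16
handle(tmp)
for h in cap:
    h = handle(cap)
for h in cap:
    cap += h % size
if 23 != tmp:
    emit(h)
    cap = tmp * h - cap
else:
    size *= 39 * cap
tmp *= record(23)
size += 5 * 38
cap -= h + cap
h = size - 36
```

Transformed code:
offset = 32
offset += offset - 16
handle(tmp)
for h in cap:
    h = handle(cap)
for h in cap:
    cap += h % offset
if 23 != tmp:
    emit(h)
    cap = tmp * h - cap
else:
    offset *= 39 * cap
tmp *= record(23)
offset += 5 * 38
cap -= h + cap
h = offset - 36

7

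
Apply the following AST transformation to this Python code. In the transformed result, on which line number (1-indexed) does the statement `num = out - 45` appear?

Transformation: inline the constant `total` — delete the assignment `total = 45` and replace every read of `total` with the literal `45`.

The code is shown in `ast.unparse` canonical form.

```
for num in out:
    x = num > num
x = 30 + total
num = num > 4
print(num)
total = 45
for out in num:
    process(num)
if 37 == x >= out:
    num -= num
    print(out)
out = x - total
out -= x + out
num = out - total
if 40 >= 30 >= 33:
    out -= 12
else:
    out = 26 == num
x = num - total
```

Transformed code:
for num in out:
    x = num > num
x = 30 + 45
num = num > 4
print(num)
for out in num:
    process(num)
if 37 == x >= out:
    num -= num
    print(out)
out = x - 45
out -= x + out
num = out - 45
if 40 >= 30 >= 33:
    out -= 12
else:
    out = 26 == num
x = num - 45

13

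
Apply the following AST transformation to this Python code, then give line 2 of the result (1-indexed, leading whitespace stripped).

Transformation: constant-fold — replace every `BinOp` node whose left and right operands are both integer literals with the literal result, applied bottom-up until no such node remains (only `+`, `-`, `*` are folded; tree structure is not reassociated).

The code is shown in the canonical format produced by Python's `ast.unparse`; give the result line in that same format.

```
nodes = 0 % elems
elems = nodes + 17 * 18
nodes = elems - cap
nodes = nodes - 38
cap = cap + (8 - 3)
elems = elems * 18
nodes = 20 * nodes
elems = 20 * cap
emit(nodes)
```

elems = nodes + 306

Transformed code:
nodes = 0 % elems
elems = nodes + 306
nodes = elems - cap
nodes = nodes - 38
cap = cap + 5
elems = elems * 18
nodes = 20 * nodes
elems = 20 * cap
emit(nodes)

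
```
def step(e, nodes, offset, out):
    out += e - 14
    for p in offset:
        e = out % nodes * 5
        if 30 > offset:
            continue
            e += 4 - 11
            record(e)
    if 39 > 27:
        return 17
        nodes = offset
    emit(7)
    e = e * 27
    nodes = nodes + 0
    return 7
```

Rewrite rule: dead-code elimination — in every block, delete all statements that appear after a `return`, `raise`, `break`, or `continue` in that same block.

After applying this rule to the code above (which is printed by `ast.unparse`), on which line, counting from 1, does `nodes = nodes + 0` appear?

11

Transformed code:
def step(e, nodes, offset, out):
    out += e - 14
    for p in offset:
        e = out % nodes * 5
        if 30 > offset:
            continue
    if 39 > 27:
        return 17
    emit(7)
    e = e * 27
    nodes = nodes + 0
    return 7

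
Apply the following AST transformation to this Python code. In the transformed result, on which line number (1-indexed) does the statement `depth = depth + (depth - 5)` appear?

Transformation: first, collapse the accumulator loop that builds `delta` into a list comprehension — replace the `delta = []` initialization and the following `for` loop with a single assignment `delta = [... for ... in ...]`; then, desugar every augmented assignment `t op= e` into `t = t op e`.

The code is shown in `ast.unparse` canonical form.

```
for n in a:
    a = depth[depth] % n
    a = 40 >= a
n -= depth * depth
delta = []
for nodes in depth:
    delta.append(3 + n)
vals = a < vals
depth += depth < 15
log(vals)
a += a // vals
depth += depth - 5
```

Transformed code:
for n in a:
    a = depth[depth] % n
    a = 40 >= a
n = n - depth * depth
delta = [3 + n for nodes in depth]
vals = a < vals
depth = depth + (depth < 15)
log(vals)
a = a + a // vals
depth = depth + (depth - 5)

10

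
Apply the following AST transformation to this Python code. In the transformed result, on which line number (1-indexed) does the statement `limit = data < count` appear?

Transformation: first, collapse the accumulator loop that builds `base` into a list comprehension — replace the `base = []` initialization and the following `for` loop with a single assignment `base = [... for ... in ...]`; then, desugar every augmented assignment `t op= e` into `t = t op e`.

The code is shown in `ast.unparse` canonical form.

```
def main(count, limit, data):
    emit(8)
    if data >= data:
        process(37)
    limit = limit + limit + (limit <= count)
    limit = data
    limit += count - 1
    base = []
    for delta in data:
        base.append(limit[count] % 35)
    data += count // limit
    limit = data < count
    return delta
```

10

Transformed code:
def main(count, limit, data):
    emit(8)
    if data >= data:
        process(37)
    limit = limit + limit + (limit <= count)
    limit = data
    limit = limit + (count - 1)
    base = [limit[count] % 35 for delta in data]
    data = data + count // limit
    limit = data < count
    return delta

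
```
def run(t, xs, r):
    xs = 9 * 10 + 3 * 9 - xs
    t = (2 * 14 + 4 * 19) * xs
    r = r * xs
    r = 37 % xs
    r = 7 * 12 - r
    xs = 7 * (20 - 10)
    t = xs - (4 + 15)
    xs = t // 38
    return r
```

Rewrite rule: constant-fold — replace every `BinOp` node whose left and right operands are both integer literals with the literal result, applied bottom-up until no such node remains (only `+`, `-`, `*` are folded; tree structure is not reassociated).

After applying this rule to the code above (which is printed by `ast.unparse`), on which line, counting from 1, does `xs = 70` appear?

7

Transformed code:
def run(t, xs, r):
    xs = 117 - xs
    t = 104 * xs
    r = r * xs
    r = 37 % xs
    r = 84 - r
    xs = 70
    t = xs - 19
    xs = t // 38
    return r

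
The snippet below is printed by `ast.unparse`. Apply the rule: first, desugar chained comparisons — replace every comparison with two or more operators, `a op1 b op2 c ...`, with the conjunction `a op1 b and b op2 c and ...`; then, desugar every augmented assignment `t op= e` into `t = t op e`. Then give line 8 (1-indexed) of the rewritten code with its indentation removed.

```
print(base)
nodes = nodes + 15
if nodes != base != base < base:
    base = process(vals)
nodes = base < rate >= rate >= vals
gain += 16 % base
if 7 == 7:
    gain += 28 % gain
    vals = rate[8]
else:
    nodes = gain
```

Transformed code:
print(base)
nodes = nodes + 15
if nodes != base and base != base and (base < base):
    base = process(vals)
nodes = base < rate and rate >= rate and (rate >= vals)
gain = gain + 16 % base
if 7 == 7:
    gain = gain + 28 % gain
    vals = rate[8]
else:
    nodes = gain

gain = gain + 28 % gain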